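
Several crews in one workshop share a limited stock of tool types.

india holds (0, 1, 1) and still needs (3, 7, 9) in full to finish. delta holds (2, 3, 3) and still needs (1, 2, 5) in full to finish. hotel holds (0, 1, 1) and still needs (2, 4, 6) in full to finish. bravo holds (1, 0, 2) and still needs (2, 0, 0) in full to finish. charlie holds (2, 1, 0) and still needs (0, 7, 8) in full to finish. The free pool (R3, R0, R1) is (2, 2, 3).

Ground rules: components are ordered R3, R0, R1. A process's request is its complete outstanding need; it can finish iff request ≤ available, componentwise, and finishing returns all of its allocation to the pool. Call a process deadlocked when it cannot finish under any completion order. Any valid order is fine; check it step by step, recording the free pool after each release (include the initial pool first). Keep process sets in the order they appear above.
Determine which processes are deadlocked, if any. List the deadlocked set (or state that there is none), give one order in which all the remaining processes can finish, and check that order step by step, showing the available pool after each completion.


Deadlocked set: india and charlie.
Key observation: the pool after bravo, delta, hotel is (5, 6, 9); every surviving request exceeds it in R0, so progress ends there.
One completion order for the rest: bravo, delta, hotel. Verifying each step:
  pool = (2, 2, 3)
  bravo: need (2, 0, 0) fits (2, 2, 3); releases (1, 0, 2), pool now (3, 2, 5)
  delta: need (1, 2, 5) fits (3, 2, 5); releases (2, 3, 3), pool now (5, 5, 8)
  hotel: need (2, 4, 6) fits (5, 5, 8); releases (0, 1, 1), pool now (5, 6, 9)
None of the blocked processes ever fits:
  blocked: india wants (3, 7, 9), pool (5, 6, 9) — not enough R0
  blocked: charlie wants (0, 7, 8), pool (5, 6, 9) — not enough R0


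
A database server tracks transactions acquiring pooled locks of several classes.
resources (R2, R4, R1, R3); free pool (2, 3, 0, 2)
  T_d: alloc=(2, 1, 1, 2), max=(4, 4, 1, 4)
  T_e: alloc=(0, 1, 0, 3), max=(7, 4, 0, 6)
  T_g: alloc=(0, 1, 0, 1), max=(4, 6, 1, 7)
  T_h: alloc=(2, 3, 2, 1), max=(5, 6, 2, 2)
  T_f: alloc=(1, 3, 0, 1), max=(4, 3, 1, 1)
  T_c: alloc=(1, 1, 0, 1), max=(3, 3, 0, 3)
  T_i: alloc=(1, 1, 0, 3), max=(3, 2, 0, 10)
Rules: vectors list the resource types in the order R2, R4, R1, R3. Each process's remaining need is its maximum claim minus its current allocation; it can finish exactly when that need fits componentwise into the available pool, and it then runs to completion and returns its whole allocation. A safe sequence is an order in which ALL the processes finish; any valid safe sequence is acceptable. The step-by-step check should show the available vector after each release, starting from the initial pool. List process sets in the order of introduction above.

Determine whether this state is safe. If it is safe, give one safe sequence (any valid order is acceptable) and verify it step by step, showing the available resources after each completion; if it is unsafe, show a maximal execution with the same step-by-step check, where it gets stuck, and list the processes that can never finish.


SAFE, for example via the order T_d, T_c, T_h, T_g, T_e, T_i, T_f.
Key observation: the first exact fit in this order is T_d — it needs (2, 3, 0, 2) with (2, 3, 0, 2) free, meeting a requested resource to the last unit.
Verifying each step:
  pool = (2, 3, 0, 2)
  T_d: need (2, 3, 0, 2) fits (2, 3, 0, 2); releases (2, 1, 1, 2), pool now (4, 4, 1, 4)
  T_c: need (2, 2, 0, 2) fits (4, 4, 1, 4); releases (1, 1, 0, 1), pool now (5, 5, 1, 5)
  T_h: need (3, 3, 0, 1) fits (5, 5, 1, 5); releases (2, 3, 2, 1), pool now (7, 8, 3, 6)
  T_g: need (4, 5, 1, 6) fits (7, 8, 3, 6); releases (0, 1, 0, 1), pool now (7, 9, 3, 7)
  T_e: need (7, 3, 0, 3) fits (7, 9, 3, 7); releases (0, 1, 0, 3), pool now (7, 10, 3, 10)
  T_i: need (2, 1, 0, 7) fits (7, 10, 3, 10); releases (1, 1, 0, 3), pool now (8, 11, 3, 13)
  T_f: need (3, 0, 1, 0) fits (8, 11, 3, 13); releases (1, 3, 0, 1), pool now (9, 14, 3, 14)


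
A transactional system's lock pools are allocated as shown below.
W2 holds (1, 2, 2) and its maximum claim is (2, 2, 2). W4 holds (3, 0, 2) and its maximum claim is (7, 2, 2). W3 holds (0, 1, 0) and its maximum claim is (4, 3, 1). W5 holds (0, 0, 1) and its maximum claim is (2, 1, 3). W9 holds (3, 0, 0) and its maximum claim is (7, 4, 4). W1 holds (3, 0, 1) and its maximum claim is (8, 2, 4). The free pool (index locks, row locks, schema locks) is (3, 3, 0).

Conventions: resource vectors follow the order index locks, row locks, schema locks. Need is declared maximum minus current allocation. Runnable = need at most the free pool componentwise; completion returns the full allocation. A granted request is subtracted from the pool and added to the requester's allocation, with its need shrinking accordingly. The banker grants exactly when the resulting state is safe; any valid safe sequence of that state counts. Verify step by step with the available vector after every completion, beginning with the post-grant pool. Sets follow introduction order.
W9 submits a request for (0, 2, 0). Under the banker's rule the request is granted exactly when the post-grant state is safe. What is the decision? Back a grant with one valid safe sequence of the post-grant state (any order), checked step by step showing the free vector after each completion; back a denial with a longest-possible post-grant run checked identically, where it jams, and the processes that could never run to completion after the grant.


GRANT — the state after the grant stays safe, e.g. via W2, W4, W1, W5, W9, W3.
Key observation: granting shrinks the pool to (3, 1, 0), yet W2 still fits and the chain goes through.
Verifying the post-grant state step by step:
  pool = (3, 1, 0)
  W2 needs (1, 0, 0) <= (3, 1, 0) -> finishes; pool += (1, 2, 2) = (4, 3, 2)
  W4 needs (4, 2, 0) <= (4, 3, 2) -> finishes; pool += (3, 0, 2) = (7, 3, 4)
  W1 needs (5, 2, 3) <= (7, 3, 4) -> finishes; pool += (3, 0, 1) = (10, 3, 5)
  W5 needs (2, 1, 2) <= (10, 3, 5) -> finishes; pool += (0, 0, 1) = (10, 3, 6)
  W9 needs (4, 2, 4) <= (10, 3, 6) -> finishes; pool += (3, 2, 0) = (13, 5, 6)
  W3 needs (4, 2, 1) <= (13, 5, 6) -> finishes; pool += (0, 1, 0) = (13, 6, 6)


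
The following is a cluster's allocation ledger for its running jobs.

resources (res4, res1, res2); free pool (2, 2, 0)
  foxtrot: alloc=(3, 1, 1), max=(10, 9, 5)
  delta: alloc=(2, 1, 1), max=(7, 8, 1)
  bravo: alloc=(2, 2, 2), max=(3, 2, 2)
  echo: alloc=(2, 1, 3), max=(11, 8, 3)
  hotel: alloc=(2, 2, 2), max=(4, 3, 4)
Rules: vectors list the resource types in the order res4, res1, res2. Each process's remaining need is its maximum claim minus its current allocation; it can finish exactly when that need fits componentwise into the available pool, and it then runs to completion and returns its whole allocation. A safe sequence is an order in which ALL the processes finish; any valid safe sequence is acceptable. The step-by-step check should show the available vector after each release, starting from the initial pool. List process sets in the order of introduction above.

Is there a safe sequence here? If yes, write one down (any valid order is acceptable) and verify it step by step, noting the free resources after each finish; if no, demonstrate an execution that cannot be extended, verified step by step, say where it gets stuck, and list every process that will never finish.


UNSAFE — no complete ordering exists.
Key observation: no order helps: past bravo, hotel, the free pool tops out at (6, 6, 4), below what each blocked process needs in res1.
The run bravo, hotel cannot be extended any further. Walking it through:
  pool = (2, 2, 0)
  run bravo (needs (1, 0, 0), free (2, 2, 0)); after release of (2, 2, 2) the pool is (4, 4, 2)
  run hotel (needs (2, 1, 2), free (4, 4, 2)); after release of (2, 2, 2) the pool is (6, 6, 4)
  foxtrot still needs (7, 8, 4) but only (6, 6, 4) is free — short on res4 and res1
  delta still needs (5, 7, 0) but only (6, 6, 4) is free — short on res1
  echo still needs (9, 7, 0) but only (6, 6, 4) is free — short on res4 and res1
Permanently blocked: foxtrot, delta and echo.


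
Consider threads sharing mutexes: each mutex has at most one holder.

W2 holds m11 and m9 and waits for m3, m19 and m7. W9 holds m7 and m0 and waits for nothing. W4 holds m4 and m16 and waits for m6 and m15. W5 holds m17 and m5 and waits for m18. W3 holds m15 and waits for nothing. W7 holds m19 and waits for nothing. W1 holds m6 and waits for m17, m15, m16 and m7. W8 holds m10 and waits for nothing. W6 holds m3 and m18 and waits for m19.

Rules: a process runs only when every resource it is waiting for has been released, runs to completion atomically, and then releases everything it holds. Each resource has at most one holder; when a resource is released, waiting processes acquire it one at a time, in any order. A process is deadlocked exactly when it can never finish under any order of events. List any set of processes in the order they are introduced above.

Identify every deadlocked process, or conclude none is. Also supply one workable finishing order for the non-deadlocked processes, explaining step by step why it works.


Deadlocked: W4 and W1.
Key observation: the waits loop around W4 -> W1 -> W4 with no way out; no other process is dragged down with it.
The rest can finish in the order W7, W9, W6, W8, W5, W3, W2.
Step-by-step check:
  W7: no waits; runs immediately, freeing m19
  W9: no waits; runs immediately, freeing m7 and m0
  run W6 (all its waits — m19 — are resolved); releases m3 and m18
  W8: no waits; runs immediately, freeing m10
  run W5 (all its waits — m18 — are resolved); releases m17 and m5
  W3: no waits; runs immediately, freeing m15
  run W2 (all its waits — m3, m19 and m7 — are resolved); releases m11 and m9


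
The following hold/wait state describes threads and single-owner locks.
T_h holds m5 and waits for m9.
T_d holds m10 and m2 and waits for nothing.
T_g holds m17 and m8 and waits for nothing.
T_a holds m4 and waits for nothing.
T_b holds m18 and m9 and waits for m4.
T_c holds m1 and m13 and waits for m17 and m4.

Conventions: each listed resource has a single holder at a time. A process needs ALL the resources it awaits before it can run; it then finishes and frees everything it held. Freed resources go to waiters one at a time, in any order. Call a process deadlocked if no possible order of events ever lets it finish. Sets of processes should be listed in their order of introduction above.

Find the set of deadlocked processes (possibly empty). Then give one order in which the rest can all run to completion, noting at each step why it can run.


Nothing here is deadlocked.
Key observation: although several processes wait, no cycle exists — each chain bottoms out at a free runner.
The rest can finish in the order T_g, T_a, T_b, T_c, T_h, T_d.
Walking it through:
  T_g waits on nothing -> runs at once and releases m17 and m8
  T_a waits on nothing -> runs at once and releases m4
  T_b waits on m4 — all released -> runs and releases m18 and m9
  T_c waits on m17 and m4 — all released -> runs and releases m1 and m13
  T_h waits on m9 — all released -> runs and releases m5
  T_d waits on nothing -> runs at once and releases m10 and m2


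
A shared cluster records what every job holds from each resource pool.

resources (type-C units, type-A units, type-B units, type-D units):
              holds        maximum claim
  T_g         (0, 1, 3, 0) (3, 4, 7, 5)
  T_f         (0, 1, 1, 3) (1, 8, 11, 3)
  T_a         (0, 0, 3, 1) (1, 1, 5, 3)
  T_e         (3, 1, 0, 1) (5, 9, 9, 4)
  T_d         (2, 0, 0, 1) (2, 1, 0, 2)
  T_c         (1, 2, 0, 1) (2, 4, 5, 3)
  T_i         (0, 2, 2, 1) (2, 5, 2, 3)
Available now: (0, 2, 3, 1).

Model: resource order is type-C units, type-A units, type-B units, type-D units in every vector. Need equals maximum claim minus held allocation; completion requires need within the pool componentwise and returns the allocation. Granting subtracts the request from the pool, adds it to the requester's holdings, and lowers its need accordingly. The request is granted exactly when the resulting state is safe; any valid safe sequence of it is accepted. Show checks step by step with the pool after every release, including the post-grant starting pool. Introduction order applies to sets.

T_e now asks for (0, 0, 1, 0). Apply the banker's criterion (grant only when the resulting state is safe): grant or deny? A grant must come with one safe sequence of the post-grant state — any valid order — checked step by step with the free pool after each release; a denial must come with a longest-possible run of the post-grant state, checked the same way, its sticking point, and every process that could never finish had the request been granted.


GRANT. The post-grant state is safe; one safe sequence: T_d, T_a, T_c, T_i, T_g, T_f, T_e.
Key observation: the transfer keeps a workable pool ((0, 2, 2, 1)); T_d starts the safe sequence.
Verifying the post-grant state step by step:
  pool = (0, 2, 2, 1)
  run T_d (needs (0, 1, 0, 1), free (0, 2, 2, 1)); after release of (2, 0, 0, 1) the pool is (2, 2, 2, 2)
  run T_a (needs (1, 1, 2, 2), free (2, 2, 2, 2)); after release of (0, 0, 3, 1) the pool is (2, 2, 5, 3)
  run T_c (needs (1, 2, 5, 2), free (2, 2, 5, 3)); after release of (1, 2, 0, 1) the pool is (3, 4, 5, 4)
  run T_i (needs (2, 3, 0, 2), free (3, 4, 5, 4)); after release of (0, 2, 2, 1) the pool is (3, 6, 7, 5)
  run T_g (needs (3, 3, 4, 5), free (3, 6, 7, 5)); after release of (0, 1, 3, 0) the pool is (3, 7, 10, 5)
  run T_f (needs (1, 7, 10, 0), free (3, 7, 10, 5)); after release of (0, 1, 1, 3) the pool is (3, 8, 11, 8)
  run T_e (needs (2, 8, 8, 3), free (3, 8, 11, 8)); after release of (3, 1, 1, 1) the pool is (6, 9, 12, 9)


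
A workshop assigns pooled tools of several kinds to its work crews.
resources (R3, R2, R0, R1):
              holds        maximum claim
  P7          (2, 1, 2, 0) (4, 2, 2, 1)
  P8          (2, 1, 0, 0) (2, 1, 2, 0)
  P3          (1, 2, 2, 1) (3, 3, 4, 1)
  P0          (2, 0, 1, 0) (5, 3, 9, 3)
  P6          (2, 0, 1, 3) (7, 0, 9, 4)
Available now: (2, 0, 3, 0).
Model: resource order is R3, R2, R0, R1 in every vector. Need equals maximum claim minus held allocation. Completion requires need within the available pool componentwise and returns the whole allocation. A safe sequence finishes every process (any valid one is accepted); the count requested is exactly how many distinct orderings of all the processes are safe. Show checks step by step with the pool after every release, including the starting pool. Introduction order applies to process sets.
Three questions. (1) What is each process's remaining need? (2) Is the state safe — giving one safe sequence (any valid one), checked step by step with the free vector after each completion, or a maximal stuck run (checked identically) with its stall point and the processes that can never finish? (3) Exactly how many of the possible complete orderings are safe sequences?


(1) Remaining need (order R3, R2, R0, R1):
  P7: (2, 1, 0, 1)
  P8: (0, 0, 2, 0)
  P3: (2, 1, 2, 0)
  P0: (3, 3, 8, 3)
  P6: (5, 0, 8, 1)
(2) The state is UNSAFE.
Key observation: after P8, P3, P7 complete, (7, 4, 7, 1) is the best the pool ever gets, yet each leftover process wants more R0.
Going as far as possible: P8, P3, P7; after that, nothing fits. Walking it through:
  pool = (2, 0, 3, 0)
  P8: need (0, 0, 2, 0) fits (2, 0, 3, 0); releases (2, 1, 0, 0), pool now (4, 1, 3, 0)
  P3: need (2, 1, 2, 0) fits (4, 1, 3, 0); releases (1, 2, 2, 1), pool now (5, 3, 5, 1)
  P7: need (2, 1, 0, 1) fits (5, 3, 5, 1); releases (2, 1, 2, 0), pool now (7, 4, 7, 1)
  P0 cannot run: need (3, 3, 8, 3) vs free (7, 4, 7, 1) (insufficient R0 and R1)
  P6 cannot run: need (5, 0, 8, 1) vs free (7, 4, 7, 1) (insufficient R0)
Processes that can never finish: P0 and P6.
(3) The exact count: 0 of the possible complete orderings are safe sequences.


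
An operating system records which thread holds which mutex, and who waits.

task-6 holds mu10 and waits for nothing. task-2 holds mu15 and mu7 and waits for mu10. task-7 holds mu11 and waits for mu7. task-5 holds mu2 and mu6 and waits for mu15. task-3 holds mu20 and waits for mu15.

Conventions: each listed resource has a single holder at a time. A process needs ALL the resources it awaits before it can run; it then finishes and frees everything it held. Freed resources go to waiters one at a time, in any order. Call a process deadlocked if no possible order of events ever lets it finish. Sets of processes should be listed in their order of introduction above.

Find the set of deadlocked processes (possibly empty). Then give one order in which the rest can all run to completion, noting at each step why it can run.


No process is deadlocked.
Key observation: the wait relation is loop-free; peeling off processes with no waits unwinds the whole state.
One completion order for the rest: task-6, task-2, task-3, task-5, task-7.
Check, step by step:
  task-6 waits on nothing -> runs at once and releases mu10
  run task-2 (all its waits — mu10 — are resolved); releases mu15 and mu7
  run task-3 (all its waits — mu15 — are resolved); releases mu20
  run task-5 (all its waits — mu15 — are resolved); releases mu2 and mu6
  run task-7 (all its waits — mu7 — are resolved); releases mu11


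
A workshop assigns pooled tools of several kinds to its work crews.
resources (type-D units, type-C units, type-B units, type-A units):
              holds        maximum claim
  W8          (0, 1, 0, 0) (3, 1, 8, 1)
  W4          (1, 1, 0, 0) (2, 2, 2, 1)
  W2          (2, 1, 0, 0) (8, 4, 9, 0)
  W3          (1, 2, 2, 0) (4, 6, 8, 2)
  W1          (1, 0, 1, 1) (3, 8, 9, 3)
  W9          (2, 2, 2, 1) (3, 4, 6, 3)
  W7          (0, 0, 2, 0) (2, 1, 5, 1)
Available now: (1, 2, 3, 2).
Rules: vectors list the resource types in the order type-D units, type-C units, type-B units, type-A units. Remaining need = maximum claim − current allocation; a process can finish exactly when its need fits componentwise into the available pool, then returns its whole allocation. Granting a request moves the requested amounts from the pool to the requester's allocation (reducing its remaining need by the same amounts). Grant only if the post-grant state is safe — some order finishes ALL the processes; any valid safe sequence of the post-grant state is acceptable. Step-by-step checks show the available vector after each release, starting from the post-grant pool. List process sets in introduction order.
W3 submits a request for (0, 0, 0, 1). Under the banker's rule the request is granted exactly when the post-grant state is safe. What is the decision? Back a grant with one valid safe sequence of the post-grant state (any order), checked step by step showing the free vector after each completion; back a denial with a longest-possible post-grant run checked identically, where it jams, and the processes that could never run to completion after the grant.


DENY: after the grant no complete ordering would exist.
Key observation: after W4, W7 the pool peaks at (2, 3, 5, 1), and each blocked process is short somewhere: W8 on type-D units, type-B units; W2 on type-D units, type-B units; W3 on type-D units, type-C units, type-B units; W1 on type-C units, type-B units, type-A units; W9 on type-A units.
After a pretend grant, a maximal execution: W4, W7 — then nothing else fits. Verifying each step:
  pool = (1, 2, 3, 1)
  W4: need (1, 1, 2, 1) fits (1, 2, 3, 1); releases (1, 1, 0, 0), pool now (2, 3, 3, 1)
  W7: need (2, 1, 3, 1) fits (2, 3, 3, 1); releases (0, 0, 2, 0), pool now (2, 3, 5, 1)
  blocked: W8 wants (3, 0, 8, 1), pool (2, 3, 5, 1) — not enough type-D units and type-B units
  blocked: W2 wants (6, 3, 9, 0), pool (2, 3, 5, 1) — not enough type-D units and type-B units
  blocked: W3 wants (3, 4, 6, 1), pool (2, 3, 5, 1) — not enough type-D units, type-C units and type-B units
  blocked: W1 wants (2, 8, 8, 2), pool (2, 3, 5, 1) — not enough type-C units, type-B units and type-A units
  blocked: W9 wants (1, 2, 4, 2), pool (2, 3, 5, 1) — not enough type-A units
Post-grant, the permanently blocked set is W8, W2, W3, W1 and W9.


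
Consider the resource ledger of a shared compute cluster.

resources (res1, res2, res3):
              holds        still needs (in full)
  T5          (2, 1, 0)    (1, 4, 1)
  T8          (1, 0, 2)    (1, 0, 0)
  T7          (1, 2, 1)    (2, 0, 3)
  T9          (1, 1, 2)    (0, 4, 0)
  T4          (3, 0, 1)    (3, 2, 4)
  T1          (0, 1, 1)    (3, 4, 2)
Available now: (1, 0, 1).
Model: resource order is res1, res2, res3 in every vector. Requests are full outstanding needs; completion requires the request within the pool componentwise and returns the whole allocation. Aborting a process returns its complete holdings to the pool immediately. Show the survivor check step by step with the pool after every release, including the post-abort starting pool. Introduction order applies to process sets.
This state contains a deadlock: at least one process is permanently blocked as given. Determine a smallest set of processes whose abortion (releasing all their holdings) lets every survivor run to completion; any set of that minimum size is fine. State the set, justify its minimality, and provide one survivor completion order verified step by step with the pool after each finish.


The answer: abort T5 and T9.
Key observation: T1 was stuck for good until T5 and T9 gave back (3, 2, 2); in the order shown it finishes at step 3.
Why nothing smaller works — every single abort fails: T5 alone leaves T9 blocked (short on res2); T8 alone leaves T5 blocked (short on res2); T7 alone leaves T5 blocked (short on res2); T9 alone leaves T5 blocked (short on res2); T4 alone leaves T5 blocked (short on res2); T1 alone leaves T5 blocked (short on res2).
Survivors finish in the order: T7, T4, T1, T8. Check, step by step (pool after the aborts first):
  pool = (4, 2, 3)
  T7: need (2, 0, 3) fits (4, 2, 3); releases (1, 2, 1), pool now (5, 4, 4)
  T4: need (3, 2, 4) fits (5, 4, 4); releases (3, 0, 1), pool now (8, 4, 5)
  T1: need (3, 4, 2) fits (8, 4, 5); releases (0, 1, 1), pool now (8, 5, 6)
  T8: need (1, 0, 0) fits (8, 5, 6); releases (1, 0, 2), pool now (9, 5, 8)


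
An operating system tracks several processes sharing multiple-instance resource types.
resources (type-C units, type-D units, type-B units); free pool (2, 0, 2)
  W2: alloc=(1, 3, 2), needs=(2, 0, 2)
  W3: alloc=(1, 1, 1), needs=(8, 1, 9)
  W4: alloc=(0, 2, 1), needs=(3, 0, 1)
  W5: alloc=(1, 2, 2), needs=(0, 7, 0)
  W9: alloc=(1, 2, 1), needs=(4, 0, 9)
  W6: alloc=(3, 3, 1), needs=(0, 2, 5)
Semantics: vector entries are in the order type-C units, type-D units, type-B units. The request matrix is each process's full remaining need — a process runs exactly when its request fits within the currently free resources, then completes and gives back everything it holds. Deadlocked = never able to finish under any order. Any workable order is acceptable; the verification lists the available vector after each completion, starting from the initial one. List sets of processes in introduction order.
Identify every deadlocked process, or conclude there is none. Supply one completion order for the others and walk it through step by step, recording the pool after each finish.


The deadlocked set is W3 and W9.
Key observation: W2, W4, W6, W5 can finish, but then (7, 10, 8) is all there is, and the blocked group's type-B units demands exceed it.
One completion order for the rest: W2, W4, W6, W5. Check, step by step:
  pool = (2, 0, 2)
  W2 needs (2, 0, 2) <= (2, 0, 2) -> finishes; pool += (1, 3, 2) = (3, 3, 4)
  W4 needs (3, 0, 1) <= (3, 3, 4) -> finishes; pool += (0, 2, 1) = (3, 5, 5)
  W6 needs (0, 2, 5) <= (3, 5, 5) -> finishes; pool += (3, 3, 1) = (6, 8, 6)
  W5 needs (0, 7, 0) <= (6, 8, 6) -> finishes; pool += (1, 2, 2) = (7, 10, 8)
The blocked processes can never fit:
  W3 still needs (8, 1, 9) but only (7, 10, 8) is free — short on type-C units and type-B units
  W9 still needs (4, 0, 9) but only (7, 10, 8) is free — short on type-B units


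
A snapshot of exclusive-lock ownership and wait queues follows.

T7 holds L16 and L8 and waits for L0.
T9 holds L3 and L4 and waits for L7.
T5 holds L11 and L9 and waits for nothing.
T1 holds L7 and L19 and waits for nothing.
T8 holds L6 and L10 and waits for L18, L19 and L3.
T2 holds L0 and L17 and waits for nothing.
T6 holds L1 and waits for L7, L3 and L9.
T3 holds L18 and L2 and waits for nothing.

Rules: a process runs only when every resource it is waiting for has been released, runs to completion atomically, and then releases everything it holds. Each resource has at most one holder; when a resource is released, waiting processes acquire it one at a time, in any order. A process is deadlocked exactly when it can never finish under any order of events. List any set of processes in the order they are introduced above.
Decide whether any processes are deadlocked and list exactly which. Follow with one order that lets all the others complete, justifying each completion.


Nothing here is deadlocked.
Key observation: although several processes wait, no cycle exists — each chain bottoms out at a free runner.
One completion order for the rest: T2, T7, T1, T9, T5, T6, T3, T8.
Walking it through:
  run T2 (it waits on nothing); releases L0 and L17
  T7: everything it awaited (L0) is free; runs, freeing L16 and L8
  run T1 (it waits on nothing); releases L7 and L19
  T9: everything it awaited (L7) is free; runs, freeing L3 and L4
  run T5 (it waits on nothing); releases L11 and L9
  T6: everything it awaited (L7, L3 and L9) is free; runs, freeing L1
  run T3 (it waits on nothing); releases L18 and L2
  T8: everything it awaited (L18, L19 and L3) is free; runs, freeing L6 and L10


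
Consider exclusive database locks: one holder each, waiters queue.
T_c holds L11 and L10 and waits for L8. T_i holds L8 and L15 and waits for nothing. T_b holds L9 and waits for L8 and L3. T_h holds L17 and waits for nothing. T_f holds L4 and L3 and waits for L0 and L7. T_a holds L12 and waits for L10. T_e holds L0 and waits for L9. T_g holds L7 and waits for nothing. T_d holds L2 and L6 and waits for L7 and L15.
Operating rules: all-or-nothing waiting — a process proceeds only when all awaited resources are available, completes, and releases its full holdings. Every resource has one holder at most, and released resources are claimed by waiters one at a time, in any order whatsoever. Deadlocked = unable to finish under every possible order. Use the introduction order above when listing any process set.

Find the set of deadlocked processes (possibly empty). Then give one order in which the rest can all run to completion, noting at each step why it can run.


Deadlocked: T_b, T_f and T_e.
Key observation: the wait chain closes on itself along T_b -> T_f -> T_e -> T_b; no other process is dragged down with it.
A valid finishing order for the others: T_g, T_i, T_d, T_h, T_c, T_a.
Step-by-step check:
  T_g: no waits; runs immediately, freeing L7
  T_i: no waits; runs immediately, freeing L8 and L15
  run T_d (all its waits — L7 and L15 — are resolved); releases L2 and L6
  T_h: no waits; runs immediately, freeing L17
  run T_c (all its waits — L8 — are resolved); releases L11 and L10
  run T_a (all its waits — L10 — are resolved); releases L12


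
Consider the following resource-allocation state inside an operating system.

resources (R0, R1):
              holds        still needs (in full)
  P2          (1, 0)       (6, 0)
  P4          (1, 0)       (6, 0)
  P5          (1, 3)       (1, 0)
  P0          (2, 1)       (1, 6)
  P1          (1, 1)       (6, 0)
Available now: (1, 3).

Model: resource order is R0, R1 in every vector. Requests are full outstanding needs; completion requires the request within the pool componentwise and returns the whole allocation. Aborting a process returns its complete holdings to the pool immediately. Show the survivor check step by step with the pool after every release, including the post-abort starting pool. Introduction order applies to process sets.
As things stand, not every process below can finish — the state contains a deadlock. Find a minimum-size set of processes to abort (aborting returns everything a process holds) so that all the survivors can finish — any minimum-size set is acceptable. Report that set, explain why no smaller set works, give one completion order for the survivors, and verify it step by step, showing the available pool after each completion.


Abort P2 and P1.
Key observation: the deadlocked P4 becomes finishable only because P2 and P1 released (2, 1); it completes at step 3 below.
No one abort is enough; case by case: P2 alone leaves P4 blocked (short on R0); P4 alone leaves P2 blocked (short on R0); P5 alone leaves P2 blocked (short on R0); P0 alone leaves P2 blocked (short on R0); P1 alone leaves P2 blocked (short on R0).
Survivors finish in the order: P5, P0, P4. Verifying each step (pool after the aborts first):
  pool = (3, 4)
  run P5 (needs (1, 0), free (3, 4)); after release of (1, 3) the pool is (4, 7)
  run P0 (needs (1, 6), free (4, 7)); after release of (2, 1) the pool is (6, 8)
  run P4 (needs (6, 0), free (6, 8)); after release of (1, 0) the pool is (7, 8)


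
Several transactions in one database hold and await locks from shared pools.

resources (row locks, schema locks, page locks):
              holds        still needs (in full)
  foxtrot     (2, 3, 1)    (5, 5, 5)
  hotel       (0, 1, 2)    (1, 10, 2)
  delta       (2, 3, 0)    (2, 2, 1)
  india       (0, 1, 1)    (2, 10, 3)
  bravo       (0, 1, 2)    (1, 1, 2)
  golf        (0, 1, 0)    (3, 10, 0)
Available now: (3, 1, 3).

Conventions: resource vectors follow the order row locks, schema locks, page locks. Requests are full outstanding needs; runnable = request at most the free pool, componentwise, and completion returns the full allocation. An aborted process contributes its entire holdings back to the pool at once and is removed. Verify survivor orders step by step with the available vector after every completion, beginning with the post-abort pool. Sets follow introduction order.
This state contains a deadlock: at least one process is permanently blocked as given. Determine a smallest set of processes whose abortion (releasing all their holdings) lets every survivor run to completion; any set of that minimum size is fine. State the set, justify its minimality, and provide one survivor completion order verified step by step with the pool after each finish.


Abort india and golf.
Key observation: hotel could never have finished before the abort; with (0, 2, 1) returned by india and golf, it fits at step 4.
Why nothing smaller works — every single abort fails: foxtrot alone leaves hotel blocked (short on schema locks); hotel alone leaves india blocked (short on schema locks); delta alone leaves hotel blocked (short on schema locks); india alone leaves hotel blocked (short on schema locks); bravo alone leaves hotel blocked (short on schema locks); golf alone leaves hotel blocked (short on schema locks).
Survivors finish in the order: delta, bravo, foxtrot, hotel. Check, step by step (pool after the aborts first):
  pool = (3, 3, 4)
  run delta (needs (2, 2, 1), free (3, 3, 4)); after release of (2, 3, 0) the pool is (5, 6, 4)
  run bravo (needs (1, 1, 2), free (5, 6, 4)); after release of (0, 1, 2) the pool is (5, 7, 6)
  run foxtrot (needs (5, 5, 5), free (5, 7, 6)); after release of (2, 3, 1) the pool is (7, 10, 7)
  run hotel (needs (1, 10, 2), free (7, 10, 7)); after release of (0, 1, 2) the pool is (7, 11, 9)


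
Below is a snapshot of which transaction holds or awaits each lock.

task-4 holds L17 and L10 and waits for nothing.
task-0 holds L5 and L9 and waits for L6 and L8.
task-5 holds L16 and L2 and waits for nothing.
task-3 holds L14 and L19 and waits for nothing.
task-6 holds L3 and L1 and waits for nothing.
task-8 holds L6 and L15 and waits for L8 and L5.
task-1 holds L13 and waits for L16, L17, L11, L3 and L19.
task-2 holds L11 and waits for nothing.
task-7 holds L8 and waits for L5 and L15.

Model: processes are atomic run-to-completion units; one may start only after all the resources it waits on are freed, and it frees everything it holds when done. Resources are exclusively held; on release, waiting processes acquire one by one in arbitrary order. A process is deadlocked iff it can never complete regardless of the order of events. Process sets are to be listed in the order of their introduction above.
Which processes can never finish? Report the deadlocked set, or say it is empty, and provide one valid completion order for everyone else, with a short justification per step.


The deadlocked set is task-0, task-8 and task-7.
Key observation: nobody on the ring task-0 -> task-8 -> task-0 can start until another member finishes, which never happens; task-7 is caught in further circular waits.
A valid finishing order for the others: task-6, task-3, task-4, task-2, task-5, task-1.
Step-by-step check:
  task-6: no waits; runs immediately, freeing L3 and L1
  task-3: no waits; runs immediately, freeing L14 and L19
  task-4: no waits; runs immediately, freeing L17 and L10
  task-2: no waits; runs immediately, freeing L11
  task-5: no waits; runs immediately, freeing L16 and L2
  task-1 waits on L16, L17, L11, L3 and L19 — all released -> runs and releases L13


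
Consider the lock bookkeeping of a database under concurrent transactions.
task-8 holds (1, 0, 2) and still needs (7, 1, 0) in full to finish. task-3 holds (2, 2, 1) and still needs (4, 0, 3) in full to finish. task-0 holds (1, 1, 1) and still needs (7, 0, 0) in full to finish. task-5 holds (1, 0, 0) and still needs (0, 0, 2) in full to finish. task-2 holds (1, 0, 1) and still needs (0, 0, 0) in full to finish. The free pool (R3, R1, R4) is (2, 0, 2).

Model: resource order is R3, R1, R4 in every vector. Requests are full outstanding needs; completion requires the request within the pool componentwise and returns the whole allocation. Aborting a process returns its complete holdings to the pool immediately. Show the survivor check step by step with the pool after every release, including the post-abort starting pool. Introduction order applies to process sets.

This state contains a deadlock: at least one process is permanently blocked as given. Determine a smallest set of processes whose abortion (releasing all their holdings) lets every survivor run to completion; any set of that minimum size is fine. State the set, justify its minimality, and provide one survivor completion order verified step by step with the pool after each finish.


Minimum abort set: task-0.
Key observation: task-8 could never have finished before the abort; with (1, 1, 1) returned by task-0, it fits at step 4.
Minimality: the empty abort set fails — the state is deadlocked as it stands.
Survivors finish in the order: task-2, task-3, task-5, task-8. Walking it through (pool after the aborts first):
  pool = (3, 1, 3)
  task-2 needs (0, 0, 0) <= (3, 1, 3) -> finishes; pool += (1, 0, 1) = (4, 1, 4)
  task-3 needs (4, 0, 3) <= (4, 1, 4) -> finishes; pool += (2, 2, 1) = (6, 3, 5)
  task-5 needs (0, 0, 2) <= (6, 3, 5) -> finishes; pool += (1, 0, 0) = (7, 3, 5)
  task-8 needs (7, 1, 0) <= (7, 3, 5) -> finishes; pool += (1, 0, 2) = (8, 3, 7)


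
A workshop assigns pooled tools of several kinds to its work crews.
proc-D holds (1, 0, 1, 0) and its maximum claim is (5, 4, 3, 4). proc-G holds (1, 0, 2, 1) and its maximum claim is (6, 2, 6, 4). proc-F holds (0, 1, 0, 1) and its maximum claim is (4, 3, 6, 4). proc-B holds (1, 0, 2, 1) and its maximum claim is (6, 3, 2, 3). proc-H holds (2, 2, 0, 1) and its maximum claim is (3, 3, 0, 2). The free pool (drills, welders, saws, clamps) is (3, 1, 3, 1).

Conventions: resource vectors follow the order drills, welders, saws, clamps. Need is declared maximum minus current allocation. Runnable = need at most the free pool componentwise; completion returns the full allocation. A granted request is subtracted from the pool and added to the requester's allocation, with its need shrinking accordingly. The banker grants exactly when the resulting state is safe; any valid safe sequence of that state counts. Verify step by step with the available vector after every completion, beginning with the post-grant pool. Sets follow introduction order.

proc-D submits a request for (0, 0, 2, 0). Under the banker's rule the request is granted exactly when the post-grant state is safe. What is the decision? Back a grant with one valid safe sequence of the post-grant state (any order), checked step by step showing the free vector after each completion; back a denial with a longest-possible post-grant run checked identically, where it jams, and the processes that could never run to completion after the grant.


DENY: after the grant no complete ordering would exist.
Key observation: after proc-H, proc-B the pool peaks at (6, 3, 3, 3), and each blocked process is short somewhere: proc-D on welders, clamps; proc-G on saws; proc-F on saws.
Pretend the grant happened; the run proc-H, proc-B goes as far as possible. Walking it through:
  pool = (3, 1, 1, 1)
  run proc-H (needs (1, 1, 0, 1), free (3, 1, 1, 1)); after release of (2, 2, 0, 1) the pool is (5, 3, 1, 2)
  run proc-B (needs (5, 3, 0, 2), free (5, 3, 1, 2)); after release of (1, 0, 2, 1) the pool is (6, 3, 3, 3)
  blocked: proc-D wants (4, 4, 0, 4), pool (6, 3, 3, 3) — not enough welders and clamps
  blocked: proc-G wants (5, 2, 4, 3), pool (6, 3, 3, 3) — not enough saws
  blocked: proc-F wants (4, 2, 6, 3), pool (6, 3, 3, 3) — not enough saws
Processes that could never finish after the grant: proc-D, proc-G and proc-F.


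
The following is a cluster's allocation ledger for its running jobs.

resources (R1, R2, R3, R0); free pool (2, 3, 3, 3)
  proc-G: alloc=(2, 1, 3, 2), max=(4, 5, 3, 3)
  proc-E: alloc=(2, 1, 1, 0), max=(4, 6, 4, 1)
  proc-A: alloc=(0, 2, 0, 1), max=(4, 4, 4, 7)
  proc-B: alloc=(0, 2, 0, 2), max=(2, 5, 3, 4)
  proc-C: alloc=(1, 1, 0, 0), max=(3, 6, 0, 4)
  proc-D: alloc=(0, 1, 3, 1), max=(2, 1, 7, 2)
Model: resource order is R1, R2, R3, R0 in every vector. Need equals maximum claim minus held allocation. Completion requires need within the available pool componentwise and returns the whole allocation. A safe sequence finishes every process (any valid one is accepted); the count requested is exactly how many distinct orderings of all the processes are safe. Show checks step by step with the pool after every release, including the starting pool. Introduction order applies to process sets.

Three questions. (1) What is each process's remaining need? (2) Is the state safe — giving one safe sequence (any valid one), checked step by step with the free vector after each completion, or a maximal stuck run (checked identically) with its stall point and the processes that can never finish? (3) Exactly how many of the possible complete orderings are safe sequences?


(1) Outstanding need per process (order R1, R2, R3, R0):
  proc-G: (2, 4, 0, 1)
  proc-E: (2, 5, 3, 1)
  proc-A: (4, 2, 4, 6)
  proc-B: (2, 3, 3, 2)
  proc-C: (2, 5, 0, 4)
  proc-D: (2, 0, 4, 1)
(2) SAFE, for example via the order proc-B, proc-G, proc-D, proc-A, proc-C, proc-E.
Key observation: the first exact fit in this order is proc-B — it needs (2, 3, 3, 2) with (2, 3, 3, 3) free, meeting a requested resource to the last unit.
Step-by-step check:
  pool = (2, 3, 3, 3)
  proc-B needs (2, 3, 3, 2) <= (2, 3, 3, 3) -> finishes; pool += (0, 2, 0, 2) = (2, 5, 3, 5)
  proc-G needs (2, 4, 0, 1) <= (2, 5, 3, 5) -> finishes; pool += (2, 1, 3, 2) = (4, 6, 6, 7)
  proc-D needs (2, 0, 4, 1) <= (4, 6, 6, 7) -> finishes; pool += (0, 1, 3, 1) = (4, 7, 9, 8)
  proc-A needs (4, 2, 4, 6) <= (4, 7, 9, 8) -> finishes; pool += (0, 2, 0, 1) = (4, 9, 9, 9)
  proc-C needs (2, 5, 0, 4) <= (4, 9, 9, 9) -> finishes; pool += (1, 1, 0, 0) = (5, 10, 9, 9)
  proc-E needs (2, 5, 3, 1) <= (5, 10, 9, 9) -> finishes; pool += (2, 1, 1, 0) = (7, 11, 10, 9)
(3) Precisely 50 of the possible complete orderings are safe sequences.


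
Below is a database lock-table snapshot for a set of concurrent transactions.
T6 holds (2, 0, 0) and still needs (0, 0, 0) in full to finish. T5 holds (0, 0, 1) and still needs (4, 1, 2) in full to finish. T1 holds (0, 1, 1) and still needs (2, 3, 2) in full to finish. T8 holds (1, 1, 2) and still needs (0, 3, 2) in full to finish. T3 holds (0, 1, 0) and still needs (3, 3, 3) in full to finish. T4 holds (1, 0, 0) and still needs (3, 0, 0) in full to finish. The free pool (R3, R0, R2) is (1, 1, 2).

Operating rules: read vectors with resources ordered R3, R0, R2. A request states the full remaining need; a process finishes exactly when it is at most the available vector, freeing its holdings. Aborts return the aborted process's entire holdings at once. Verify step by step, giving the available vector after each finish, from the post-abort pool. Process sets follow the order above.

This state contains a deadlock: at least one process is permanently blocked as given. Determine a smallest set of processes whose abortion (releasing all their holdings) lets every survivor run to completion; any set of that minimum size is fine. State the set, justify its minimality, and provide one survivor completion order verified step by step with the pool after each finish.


Minimum abort set: T8 and T3.
Key observation: the returned (1, 2, 2) from T8 and T3 is what brings T1 — unrunnable before, under any order — into play at step 1.
No one abort is enough; case by case: T6 alone leaves T1 blocked (short on R0); T5 alone leaves T1 blocked (short on R0); T1 alone leaves T8 blocked (short on R0); T8 alone leaves T1 blocked (short on R0); T3 alone leaves T1 blocked (short on R0); T4 alone leaves T1 blocked (short on R0).
One survivor order: T1, T6, T4, T5. Walking it through (post-abort pool first):
  pool = (2, 3, 4)
  run T1 (needs (2, 3, 2), free (2, 3, 4)); after release of (0, 1, 1) the pool is (2, 4, 5)
  run T6 (needs (0, 0, 0), free (2, 4, 5)); after release of (2, 0, 0) the pool is (4, 4, 5)
  run T4 (needs (3, 0, 0), free (4, 4, 5)); after release of (1, 0, 0) the pool is (5, 4, 5)
  run T5 (needs (4, 1, 2), free (5, 4, 5)); after release of (0, 0, 1) the pool is (5, 4, 6)
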